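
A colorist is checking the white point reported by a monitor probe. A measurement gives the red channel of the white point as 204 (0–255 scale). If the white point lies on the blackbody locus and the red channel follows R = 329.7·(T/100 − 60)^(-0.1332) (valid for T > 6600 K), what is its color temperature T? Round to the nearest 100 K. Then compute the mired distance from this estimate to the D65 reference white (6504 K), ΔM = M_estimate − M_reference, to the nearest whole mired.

-51 mireds

(t − 60)^(-0.1332) = 204/329.7 = 0.61874.
t − 60 = 0.61874^(1/-0.1332) = 0.61874^(-7.508) = 36.748, so t = 96.748.
T = 100·t = 9675 K → 9700 K to the nearest 100 K.
M_estimate = 10⁶/9700 = 103.09; M_reference = 10⁶/6504 = 153.75.
ΔM = 103.09 − 153.75 = -50.66 → -51 mireds.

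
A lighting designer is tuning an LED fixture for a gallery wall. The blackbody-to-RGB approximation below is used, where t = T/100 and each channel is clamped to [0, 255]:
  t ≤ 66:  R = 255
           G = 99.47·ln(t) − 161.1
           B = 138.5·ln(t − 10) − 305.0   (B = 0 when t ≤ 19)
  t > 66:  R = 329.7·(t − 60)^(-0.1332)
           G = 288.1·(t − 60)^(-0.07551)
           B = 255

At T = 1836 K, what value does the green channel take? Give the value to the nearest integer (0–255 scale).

t = 1836/100 = 18.36; the t ≤ 66 branch applies.
G = 99.47·ln 18.36 − 161.1 = 99.47·2.9102 − 161.1 = 128.375.
Rounded: 128.

128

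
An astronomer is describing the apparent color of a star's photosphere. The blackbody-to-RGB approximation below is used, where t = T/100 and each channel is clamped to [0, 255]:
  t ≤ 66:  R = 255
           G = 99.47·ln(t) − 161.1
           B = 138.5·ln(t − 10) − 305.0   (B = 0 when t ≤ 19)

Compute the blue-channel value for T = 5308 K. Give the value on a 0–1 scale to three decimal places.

0.848

t = 5308/100 = 53.08; the t ≤ 66 branch applies.
B = 138.5·ln(53.08 − 10) − 305.0 = 138.5·ln 43.08 − 305.0 = 138.5·3.7631 − 305.0 = 216.184.
On a 0–1 scale: 216.184/255 = 0.8478 → 0.848.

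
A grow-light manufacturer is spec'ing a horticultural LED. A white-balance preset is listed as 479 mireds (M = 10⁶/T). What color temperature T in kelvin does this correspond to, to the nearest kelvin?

2088 K

T = 10⁶ / 479 = 2087.68 K → 2088 K.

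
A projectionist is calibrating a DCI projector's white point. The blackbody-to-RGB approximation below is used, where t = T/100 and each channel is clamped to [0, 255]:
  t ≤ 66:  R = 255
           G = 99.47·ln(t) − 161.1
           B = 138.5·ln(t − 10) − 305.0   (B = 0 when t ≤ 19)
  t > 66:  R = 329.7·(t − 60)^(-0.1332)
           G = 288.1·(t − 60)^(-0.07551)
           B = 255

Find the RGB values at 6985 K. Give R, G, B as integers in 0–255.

t = 6985/100 = 69.85; the t > 66 branch applies.
R = 329.7·(69.85 − 60)^(-0.1332) = 329.7·9.85^(-0.1332) = 329.7·0.73735 = 243.105.
G = 288.1·(69.85 − 60)^(-0.07551) = 288.1·9.85^(-0.07551) = 288.1·0.84137 = 242.398.
B = 255 by definition for t > 66.
Rounded: (243, 242, 255).

R=243, G=242, B=255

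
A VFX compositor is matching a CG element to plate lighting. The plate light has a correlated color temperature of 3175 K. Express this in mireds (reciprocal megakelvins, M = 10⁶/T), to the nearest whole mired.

315 mireds

M = 10⁶ / 3175 = 314.961 → 315 mireds.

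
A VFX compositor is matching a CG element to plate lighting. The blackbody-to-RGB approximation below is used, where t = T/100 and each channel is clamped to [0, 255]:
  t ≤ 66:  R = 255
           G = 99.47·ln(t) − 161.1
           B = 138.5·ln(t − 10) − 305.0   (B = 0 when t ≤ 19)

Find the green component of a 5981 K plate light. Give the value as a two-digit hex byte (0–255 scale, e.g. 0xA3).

t = 5981/100 = 59.81; the t ≤ 66 branch applies.
G = 99.47·ln 59.81 − 161.1 = 99.47·4.0912 − 161.1 = 245.849.
Rounded: 246; in hex, 0xF6.

0xF6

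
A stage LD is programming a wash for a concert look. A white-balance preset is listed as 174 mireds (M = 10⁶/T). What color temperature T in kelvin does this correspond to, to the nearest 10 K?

T = 10⁶ / 174 = 5747.13 K → 5750 K.

5750 K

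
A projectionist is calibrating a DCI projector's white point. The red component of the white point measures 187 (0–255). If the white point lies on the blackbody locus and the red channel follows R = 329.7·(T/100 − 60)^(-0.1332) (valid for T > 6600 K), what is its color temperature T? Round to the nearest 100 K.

13100 K

(t − 60)^(-0.1332) = 187/329.7 = 0.56718.
t − 60 = 0.56718^(1/-0.1332) = 0.56718^(-7.508) = 70.620, so t = 130.620.
T = 100·t = 13062 K → 13100 K to the nearest 100 K.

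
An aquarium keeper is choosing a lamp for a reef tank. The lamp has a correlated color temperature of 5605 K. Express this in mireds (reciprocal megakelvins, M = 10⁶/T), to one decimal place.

178.4 mireds

M = 10⁶ / 5605 = 178.412 → 178.4 mireds.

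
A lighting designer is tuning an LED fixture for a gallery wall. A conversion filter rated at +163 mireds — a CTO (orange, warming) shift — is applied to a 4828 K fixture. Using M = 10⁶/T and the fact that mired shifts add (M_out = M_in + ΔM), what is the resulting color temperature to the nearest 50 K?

2700 K

M_in = 10⁶/4828 = 207.13 mireds.
M_out = 207.13 + (+163) = 370.13 mireds.
T_out = 10⁶/370.13 = 2701.8 K → 2700 K.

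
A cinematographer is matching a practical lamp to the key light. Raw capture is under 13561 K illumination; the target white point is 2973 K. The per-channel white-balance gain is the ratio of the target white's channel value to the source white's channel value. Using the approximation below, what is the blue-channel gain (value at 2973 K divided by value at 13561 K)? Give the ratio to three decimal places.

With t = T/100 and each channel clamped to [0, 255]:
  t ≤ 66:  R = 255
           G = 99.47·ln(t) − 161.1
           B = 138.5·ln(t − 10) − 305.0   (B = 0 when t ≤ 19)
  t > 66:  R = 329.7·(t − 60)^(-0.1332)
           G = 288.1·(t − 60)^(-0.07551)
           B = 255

At 13561 K (t = 135.61):
  B = 255 by definition for t > 66.
At 2973 K (t = 29.73):
  B = 138.5·ln(29.73 − 10) − 305.0 = 138.5·ln 19.73 − 305.0 = 138.5·2.9821 − 305.0 = 108.026.
Gain = 108.026 / 255.000 = 0.4236 → 0.424.

0.424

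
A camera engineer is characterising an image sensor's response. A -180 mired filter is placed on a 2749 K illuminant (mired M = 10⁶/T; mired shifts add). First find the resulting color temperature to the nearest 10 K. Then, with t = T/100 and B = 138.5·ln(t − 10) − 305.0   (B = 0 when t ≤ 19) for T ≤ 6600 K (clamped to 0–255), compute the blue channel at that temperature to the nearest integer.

220

M_in = 10⁶/2749 = 363.77; M_out = 363.77 + (-180) = 183.77.
T_out = 10⁶/183.77 = 5441.6 K → 5440 K; t = 54.4.
B = 138.5·ln(54.4 − 10) − 305.0 = 138.5·ln 44.4 − 305.0 = 138.5·3.7932 − 305.0 = 220.364.
Rounded: 220.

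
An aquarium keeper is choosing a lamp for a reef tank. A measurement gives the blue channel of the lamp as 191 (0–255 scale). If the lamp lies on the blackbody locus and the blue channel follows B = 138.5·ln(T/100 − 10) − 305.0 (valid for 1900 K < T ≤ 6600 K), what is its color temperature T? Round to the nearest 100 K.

ln(t − 10) = (191 + 305.0) / 138.5 = 3.5812.
t − 10 = e^3.5812 = 35.918, so t = 45.918.
T = 100·t = 4592 K → 4600 K to the nearest 100 K.

4600 K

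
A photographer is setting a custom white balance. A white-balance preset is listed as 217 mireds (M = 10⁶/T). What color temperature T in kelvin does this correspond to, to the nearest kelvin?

4608 K

T = 10⁶ / 217 = 4608.29 K → 4608 K.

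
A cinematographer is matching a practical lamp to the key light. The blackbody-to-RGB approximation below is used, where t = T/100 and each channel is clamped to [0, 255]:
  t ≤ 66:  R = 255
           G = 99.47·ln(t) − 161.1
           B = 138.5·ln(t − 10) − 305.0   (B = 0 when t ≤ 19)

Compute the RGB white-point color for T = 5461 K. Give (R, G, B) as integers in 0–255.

t = 5461/100 = 54.61; the t ≤ 66 branch applies.
R = 255 by definition for t ≤ 66.
G = 99.47·ln 54.61 − 161.1 = 99.47·4.0002 − 161.1 = 236.802.
B = 138.5·ln(54.61 − 10) − 305.0 = 138.5·ln 44.61 − 305.0 = 138.5·3.7980 − 305.0 = 221.017.
Rounded: (255, 237, 221).

(255, 237, 221)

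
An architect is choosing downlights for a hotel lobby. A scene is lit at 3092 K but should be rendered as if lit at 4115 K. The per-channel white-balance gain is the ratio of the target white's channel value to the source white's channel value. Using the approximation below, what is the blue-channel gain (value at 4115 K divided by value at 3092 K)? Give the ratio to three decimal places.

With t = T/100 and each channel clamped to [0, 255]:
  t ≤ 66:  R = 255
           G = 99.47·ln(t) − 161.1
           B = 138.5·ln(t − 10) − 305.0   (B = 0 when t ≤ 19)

At 3092 K (t = 30.92):
  B = 138.5·ln(30.92 − 10) − 305.0 = 138.5·ln 20.92 − 305.0 = 138.5·3.0407 − 305.0 = 116.138.
At 4115 K (t = 41.15):
  B = 138.5·ln(41.15 − 10) − 305.0 = 138.5·ln 31.15 − 305.0 = 138.5·3.4388 − 305.0 = 171.276.
Gain = 171.276 / 116.138 = 1.4748 → 1.475.

1.475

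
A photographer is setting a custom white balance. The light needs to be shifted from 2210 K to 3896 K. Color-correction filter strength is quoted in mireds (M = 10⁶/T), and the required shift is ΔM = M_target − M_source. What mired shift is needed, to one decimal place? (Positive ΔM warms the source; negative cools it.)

-195.8 mireds

M_source = 10⁶/2210 = 452.489; M_target = 10⁶/3896 = 256.674.
ΔM = 256.674 − 452.489 = -195.815 → -195.8 mireds, a cooling shift.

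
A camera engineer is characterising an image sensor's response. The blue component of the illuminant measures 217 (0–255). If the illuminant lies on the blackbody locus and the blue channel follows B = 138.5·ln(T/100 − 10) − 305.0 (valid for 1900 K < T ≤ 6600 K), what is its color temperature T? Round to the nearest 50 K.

ln(t − 10) = (217 + 305.0) / 138.5 = 3.7690.
t − 10 = e^3.7690 = 43.335, so t = 53.335.
T = 100·t = 5333 K → 5350 K to the nearest 50 K.

5350 K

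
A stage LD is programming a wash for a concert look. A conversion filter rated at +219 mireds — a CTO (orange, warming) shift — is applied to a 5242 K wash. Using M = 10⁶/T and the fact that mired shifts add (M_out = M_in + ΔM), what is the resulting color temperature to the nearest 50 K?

M_in = 10⁶/5242 = 190.77 mireds.
M_out = 190.77 + (+219) = 409.77 mireds.
T_out = 10⁶/409.77 = 2440.4 K → 2450 K.

2450 K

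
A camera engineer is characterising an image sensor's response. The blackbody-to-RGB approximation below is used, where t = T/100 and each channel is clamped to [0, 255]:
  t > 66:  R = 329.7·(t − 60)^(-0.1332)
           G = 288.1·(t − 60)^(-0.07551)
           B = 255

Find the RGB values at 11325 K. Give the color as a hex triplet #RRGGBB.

t = 11325/100 = 113.25; the t > 66 branch applies.
R = 329.7·(113.25 − 60)^(-0.1332) = 329.7·53.25^(-0.1332) = 329.7·0.58892 = 194.166.
G = 288.1·(113.25 − 60)^(-0.07551) = 288.1·53.25^(-0.07551) = 288.1·0.74071 = 213.397.
B = 255 by definition for t > 66.
Rounded: (194, 213, 255).
In hex: #C2D5FF.

#C2D5FF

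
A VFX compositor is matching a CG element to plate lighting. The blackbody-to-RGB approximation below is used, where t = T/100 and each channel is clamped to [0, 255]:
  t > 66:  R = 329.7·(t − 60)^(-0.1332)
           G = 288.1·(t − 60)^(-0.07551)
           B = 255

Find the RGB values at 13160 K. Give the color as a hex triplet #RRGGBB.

#BBD1FF

t = 13160/100 = 131.6; the t > 66 branch applies.
R = 329.7·(131.6 − 60)^(-0.1332) = 329.7·71.6^(-0.1332) = 329.7·0.56614 = 186.657.
G = 288.1·(131.6 − 60)^(-0.07551) = 288.1·71.6^(-0.07551) = 288.1·0.72433 = 208.679.
B = 255 by definition for t > 66.
Rounded: (187, 209, 255).
In hex: #BBD1FF.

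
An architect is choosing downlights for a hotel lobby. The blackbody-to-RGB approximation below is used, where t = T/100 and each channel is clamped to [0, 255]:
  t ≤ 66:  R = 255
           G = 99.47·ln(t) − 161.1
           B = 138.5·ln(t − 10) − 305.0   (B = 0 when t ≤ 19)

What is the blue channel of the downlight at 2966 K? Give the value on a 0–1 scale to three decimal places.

0.422

t = 2966/100 = 29.66; the t ≤ 66 branch applies.
B = 138.5·ln(29.66 − 10) − 305.0 = 138.5·ln 19.66 − 305.0 = 138.5·2.9786 − 305.0 = 107.534.
On a 0–1 scale: 107.534/255 = 0.4217 → 0.422.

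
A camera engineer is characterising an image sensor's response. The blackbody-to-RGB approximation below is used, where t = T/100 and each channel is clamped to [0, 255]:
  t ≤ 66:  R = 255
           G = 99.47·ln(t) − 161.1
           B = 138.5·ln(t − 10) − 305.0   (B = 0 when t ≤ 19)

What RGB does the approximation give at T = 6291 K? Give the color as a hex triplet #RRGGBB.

t = 6291/100 = 62.91; the t ≤ 66 branch applies.
R = 255 by definition for t ≤ 66.
G = 99.47·ln 62.91 − 161.1 = 99.47·4.1417 − 161.1 = 250.875.
B = 138.5·ln(62.91 − 10) − 305.0 = 138.5·ln 52.91 − 305.0 = 138.5·3.9686 − 305.0 = 244.650.
Rounded: (255, 251, 245).
In hex: #FFFBF5.

#FFFBF5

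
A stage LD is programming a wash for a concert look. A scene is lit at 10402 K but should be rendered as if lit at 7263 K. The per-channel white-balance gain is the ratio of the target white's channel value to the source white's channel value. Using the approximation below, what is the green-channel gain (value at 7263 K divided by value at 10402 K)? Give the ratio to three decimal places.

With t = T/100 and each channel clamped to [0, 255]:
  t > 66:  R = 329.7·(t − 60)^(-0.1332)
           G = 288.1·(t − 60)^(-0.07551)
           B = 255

1.099

At 10402 K (t = 104.02):
  G = 288.1·(104.02 − 60)^(-0.07551) = 288.1·44.02^(-0.07551) = 288.1·0.75143 = 216.487.
At 7263 K (t = 72.63):
  G = 288.1·(72.63 − 60)^(-0.07551) = 288.1·12.63^(-0.07551) = 288.1·0.82572 = 237.890.
Gain = 237.890 / 216.487 = 1.0989 → 1.099.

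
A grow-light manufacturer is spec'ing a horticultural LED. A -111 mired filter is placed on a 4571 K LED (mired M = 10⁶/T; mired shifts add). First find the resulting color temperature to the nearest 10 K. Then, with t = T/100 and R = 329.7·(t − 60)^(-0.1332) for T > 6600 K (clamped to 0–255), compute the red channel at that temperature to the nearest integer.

M_in = 10⁶/4571 = 218.77; M_out = 218.77 + (-111) = 107.77.
T_out = 10⁶/107.77 = 9279.0 K → 9280 K; t = 92.8.
R = 329.7·(92.8 − 60)^(-0.1332) = 329.7·32.8^(-0.1332) = 329.7·0.62818 = 207.112.
Rounded: 207.

207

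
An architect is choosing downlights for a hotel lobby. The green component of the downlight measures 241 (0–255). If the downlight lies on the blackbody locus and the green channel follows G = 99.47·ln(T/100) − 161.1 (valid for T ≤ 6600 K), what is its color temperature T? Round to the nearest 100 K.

ln t = (241 + 161.1) / 99.47 = 4.0424.
t = e^4.0424 = 56.964.
T = 100·t = 5696 K → 5700 K to the nearest 100 K.

5700 K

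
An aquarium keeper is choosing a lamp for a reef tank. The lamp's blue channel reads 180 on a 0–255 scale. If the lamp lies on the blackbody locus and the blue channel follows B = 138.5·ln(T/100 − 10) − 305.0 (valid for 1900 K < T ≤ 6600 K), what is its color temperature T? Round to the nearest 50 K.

ln(t − 10) = (180 + 305.0) / 138.5 = 3.5018.
t − 10 = e^3.5018 = 33.175, so t = 43.175.
T = 100·t = 4318 K → 4300 K to the nearest 50 K.

4300 K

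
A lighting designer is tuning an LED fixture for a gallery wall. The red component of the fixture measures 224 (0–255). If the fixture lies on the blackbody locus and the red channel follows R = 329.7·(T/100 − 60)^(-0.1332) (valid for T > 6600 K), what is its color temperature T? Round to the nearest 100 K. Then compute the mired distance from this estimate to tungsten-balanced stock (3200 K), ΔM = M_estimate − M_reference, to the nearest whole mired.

(t − 60)^(-0.1332) = 224/329.7 = 0.67941.
t − 60 = 0.67941^(1/-0.1332) = 0.67941^(-7.508) = 18.209, so t = 78.209.
T = 100·t = 7821 K → 7800 K to the nearest 100 K.
M_estimate = 10⁶/7800 = 128.21; M_reference = 10⁶/3200 = 312.50.
ΔM = 128.21 − 312.50 = -184.29 → -184 mireds.

-184 mireds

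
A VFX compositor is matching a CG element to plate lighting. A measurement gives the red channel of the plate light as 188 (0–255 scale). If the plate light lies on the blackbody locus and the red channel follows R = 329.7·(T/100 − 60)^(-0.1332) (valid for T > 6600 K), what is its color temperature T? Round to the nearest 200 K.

12800 K

(t − 60)^(-0.1332) = 188/329.7 = 0.57022.
t − 60 = 0.57022^(1/-0.1332) = 0.57022^(-7.508) = 67.848, so t = 127.848.
T = 100·t = 12785 K → 12800 K to the nearest 200 K.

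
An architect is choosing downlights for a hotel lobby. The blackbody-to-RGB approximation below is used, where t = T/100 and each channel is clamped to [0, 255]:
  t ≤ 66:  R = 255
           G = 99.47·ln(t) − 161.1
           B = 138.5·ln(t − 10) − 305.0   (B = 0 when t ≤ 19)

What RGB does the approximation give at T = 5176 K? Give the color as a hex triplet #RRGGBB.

#FFE7D4

t = 5176/100 = 51.76; the t ≤ 66 branch applies.
R = 255 by definition for t ≤ 66.
G = 99.47·ln 51.76 − 161.1 = 99.47·3.9466 − 161.1 = 231.470.
B = 138.5·ln(51.76 − 10) − 305.0 = 138.5·ln 41.76 − 305.0 = 138.5·3.7319 − 305.0 = 211.874.
Rounded: (255, 231, 212).
In hex: #FFE7D4.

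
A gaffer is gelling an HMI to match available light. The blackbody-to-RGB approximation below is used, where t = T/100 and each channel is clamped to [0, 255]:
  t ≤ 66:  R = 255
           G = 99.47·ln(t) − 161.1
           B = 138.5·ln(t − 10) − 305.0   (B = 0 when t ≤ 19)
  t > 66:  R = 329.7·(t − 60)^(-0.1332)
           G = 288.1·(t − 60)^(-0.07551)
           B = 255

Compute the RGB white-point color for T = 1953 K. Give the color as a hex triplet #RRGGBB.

#FF8707

t = 1953/100 = 19.53; the t ≤ 66 branch applies.
R = 255 by definition for t ≤ 66.
G = 99.47·ln 19.53 − 161.1 = 99.47·2.9720 − 161.1 = 134.520.
B = 138.5·ln(19.53 − 10) − 305.0 = 138.5·ln 9.53 − 305.0 = 138.5·2.2544 − 305.0 = 7.241.
Rounded: (255, 135, 7).
In hex: #FF8707.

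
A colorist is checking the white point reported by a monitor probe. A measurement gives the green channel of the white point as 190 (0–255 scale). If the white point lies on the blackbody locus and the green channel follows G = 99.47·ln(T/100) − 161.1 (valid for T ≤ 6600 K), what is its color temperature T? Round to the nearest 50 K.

3400 K

ln t = (190 + 161.1) / 99.47 = 3.5297.
t = e^3.5297 = 34.114.
T = 100·t = 3411 K → 3400 K to the nearest 50 K.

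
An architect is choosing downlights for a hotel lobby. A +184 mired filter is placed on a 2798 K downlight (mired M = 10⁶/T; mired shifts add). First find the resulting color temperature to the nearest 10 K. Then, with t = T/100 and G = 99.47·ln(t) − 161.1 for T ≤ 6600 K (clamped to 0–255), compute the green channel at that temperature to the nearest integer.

M_in = 10⁶/2798 = 357.40; M_out = 357.40 + (+184) = 541.40.
T_out = 10⁶/541.40 = 1847.1 K → 1850 K; t = 18.5.
G = 99.47·ln 18.5 − 161.1 = 99.47·2.9178 − 161.1 = 129.131.
Rounded: 129.

129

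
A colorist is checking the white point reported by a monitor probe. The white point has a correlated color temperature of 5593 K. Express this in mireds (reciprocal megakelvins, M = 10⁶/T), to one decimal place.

M = 10⁶ / 5593 = 178.795 → 178.8 mireds.

178.8 mireds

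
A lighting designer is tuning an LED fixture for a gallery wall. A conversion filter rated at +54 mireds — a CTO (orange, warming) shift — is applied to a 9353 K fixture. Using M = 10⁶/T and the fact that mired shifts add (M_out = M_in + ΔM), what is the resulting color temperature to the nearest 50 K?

6200 K

M_in = 10⁶/9353 = 106.92 mireds.
M_out = 106.92 + (+54) = 160.92 mireds.
T_out = 10⁶/160.92 = 6214.4 K → 6200 K.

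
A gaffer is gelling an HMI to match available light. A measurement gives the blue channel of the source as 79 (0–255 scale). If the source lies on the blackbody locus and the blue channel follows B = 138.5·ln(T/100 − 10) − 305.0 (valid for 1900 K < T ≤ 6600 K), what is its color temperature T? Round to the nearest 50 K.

ln(t − 10) = (79 + 305.0) / 138.5 = 2.7726.
t − 10 = e^2.7726 = 16.000, so t = 26.000.
T = 100·t = 2600 K → 2600 K to the nearest 50 K.

2600 K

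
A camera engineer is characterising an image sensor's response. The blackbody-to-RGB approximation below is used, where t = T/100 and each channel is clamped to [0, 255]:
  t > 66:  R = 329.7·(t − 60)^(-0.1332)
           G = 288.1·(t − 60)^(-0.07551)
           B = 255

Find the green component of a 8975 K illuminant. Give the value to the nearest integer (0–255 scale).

223

t = 8975/100 = 89.75; the t > 66 branch applies.
G = 288.1·(89.75 − 60)^(-0.07551) = 288.1·29.75^(-0.07551) = 288.1·0.77399 = 222.987.
Rounded: 223.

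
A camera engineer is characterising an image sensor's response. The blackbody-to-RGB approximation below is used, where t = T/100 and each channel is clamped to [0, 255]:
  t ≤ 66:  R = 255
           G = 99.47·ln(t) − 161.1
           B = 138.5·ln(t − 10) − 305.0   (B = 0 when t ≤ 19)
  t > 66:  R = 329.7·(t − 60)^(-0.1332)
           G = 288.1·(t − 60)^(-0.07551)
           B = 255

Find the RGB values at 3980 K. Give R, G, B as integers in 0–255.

R=255, G=205, B=165

t = 3980/100 = 39.8; the t ≤ 66 branch applies.
R = 255 by definition for t ≤ 66.
G = 99.47·ln 39.8 − 161.1 = 99.47·3.6839 − 161.1 = 205.334.
B = 138.5·ln(39.8 − 10) − 305.0 = 138.5·ln 29.8 − 305.0 = 138.5·3.3945 − 305.0 = 165.139.
Rounded: (255, 205, 165).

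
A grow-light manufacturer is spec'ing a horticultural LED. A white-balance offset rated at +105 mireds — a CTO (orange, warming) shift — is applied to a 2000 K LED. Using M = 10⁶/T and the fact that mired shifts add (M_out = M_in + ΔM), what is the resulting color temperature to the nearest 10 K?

M_in = 10⁶/2000 = 500.00 mireds.
M_out = 500.00 + (+105) = 605.00 mireds.
T_out = 10⁶/605.00 = 1652.9 K → 1650 K.

1650 K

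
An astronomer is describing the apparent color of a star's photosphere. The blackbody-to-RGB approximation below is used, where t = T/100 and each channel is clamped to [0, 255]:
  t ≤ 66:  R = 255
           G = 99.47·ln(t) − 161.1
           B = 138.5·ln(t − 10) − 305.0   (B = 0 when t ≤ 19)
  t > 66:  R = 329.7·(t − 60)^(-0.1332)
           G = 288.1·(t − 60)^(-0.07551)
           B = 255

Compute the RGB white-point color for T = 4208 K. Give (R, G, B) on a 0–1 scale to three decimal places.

t = 4208/100 = 42.08; the t ≤ 66 branch applies.
R = 255 by definition for t ≤ 66.
G = 99.47·ln 42.08 − 161.1 = 99.47·3.7396 − 161.1 = 210.875.
B = 138.5·ln(42.08 − 10) − 305.0 = 138.5·ln 32.08 − 305.0 = 138.5·3.4682 − 305.0 = 175.350.
Dividing each by 255: (1.0000, 0.8270, 0.6876) → (1.000, 0.827, 0.688).

(1.000, 0.827, 0.688)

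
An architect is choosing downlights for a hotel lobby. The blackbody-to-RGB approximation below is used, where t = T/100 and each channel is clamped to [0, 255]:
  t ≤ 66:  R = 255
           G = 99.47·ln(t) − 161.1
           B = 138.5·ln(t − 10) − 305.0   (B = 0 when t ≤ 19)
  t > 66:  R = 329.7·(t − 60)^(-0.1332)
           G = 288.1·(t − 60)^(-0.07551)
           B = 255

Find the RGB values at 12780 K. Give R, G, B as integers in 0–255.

t = 12780/100 = 127.8; the t > 66 branch applies.
R = 329.7·(127.8 − 60)^(-0.1332) = 329.7·67.8^(-0.1332) = 329.7·0.57027 = 188.018.
G = 288.1·(127.8 − 60)^(-0.07551) = 288.1·67.8^(-0.07551) = 288.1·0.72732 = 209.540.
B = 255 by definition for t > 66.
Rounded: (188, 210, 255).

R=188, G=210, B=255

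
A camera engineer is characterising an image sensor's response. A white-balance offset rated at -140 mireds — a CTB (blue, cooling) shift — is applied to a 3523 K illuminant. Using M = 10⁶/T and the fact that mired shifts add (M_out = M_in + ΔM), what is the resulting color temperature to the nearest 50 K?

6950 K

M_in = 10⁶/3523 = 283.85 mireds.
M_out = 283.85 + (-140) = 143.85 mireds.
T_out = 10⁶/143.85 = 6951.7 K → 6950 K.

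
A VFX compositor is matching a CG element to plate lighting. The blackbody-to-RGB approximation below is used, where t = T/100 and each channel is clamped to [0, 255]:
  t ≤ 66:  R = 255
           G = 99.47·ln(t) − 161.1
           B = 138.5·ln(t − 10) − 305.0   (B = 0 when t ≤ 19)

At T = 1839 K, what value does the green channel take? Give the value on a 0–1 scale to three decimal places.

t = 1839/100 = 18.39; the t ≤ 66 branch applies.
G = 99.47·ln 18.39 − 161.1 = 99.47·2.9118 − 161.1 = 128.537.
On a 0–1 scale: 128.537/255 = 0.5041 → 0.504.

0.504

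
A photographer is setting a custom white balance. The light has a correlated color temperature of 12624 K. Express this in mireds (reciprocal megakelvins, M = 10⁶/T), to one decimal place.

79.2 mireds

M = 10⁶ / 12624 = 79.214 → 79.2 mireds.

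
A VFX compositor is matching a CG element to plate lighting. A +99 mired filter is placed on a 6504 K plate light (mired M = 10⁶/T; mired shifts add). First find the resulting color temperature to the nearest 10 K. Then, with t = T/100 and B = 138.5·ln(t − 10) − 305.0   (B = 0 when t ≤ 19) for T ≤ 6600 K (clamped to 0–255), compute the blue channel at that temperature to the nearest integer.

164

M_in = 10⁶/6504 = 153.75; M_out = 153.75 + (+99) = 252.75.
T_out = 10⁶/252.75 = 3956.5 K → 3960 K; t = 39.6.
B = 138.5·ln(39.6 − 10) − 305.0 = 138.5·ln 29.6 − 305.0 = 138.5·3.3878 − 305.0 = 164.207.
Rounded: 164.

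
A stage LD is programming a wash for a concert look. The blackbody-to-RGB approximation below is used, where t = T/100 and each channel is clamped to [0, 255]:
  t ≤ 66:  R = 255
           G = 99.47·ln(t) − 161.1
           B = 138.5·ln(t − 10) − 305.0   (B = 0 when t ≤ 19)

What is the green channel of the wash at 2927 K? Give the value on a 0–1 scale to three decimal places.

0.685

t = 2927/100 = 29.27; the t ≤ 66 branch applies.
G = 99.47·ln 29.27 − 161.1 = 99.47·3.3766 − 161.1 = 174.767.
On a 0–1 scale: 174.767/255 = 0.6854 → 0.685.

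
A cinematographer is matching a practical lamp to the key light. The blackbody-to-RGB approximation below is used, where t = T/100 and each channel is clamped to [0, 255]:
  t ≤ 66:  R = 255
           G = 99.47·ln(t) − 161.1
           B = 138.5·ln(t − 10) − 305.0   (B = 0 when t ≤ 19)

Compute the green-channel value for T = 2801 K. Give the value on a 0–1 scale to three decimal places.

t = 2801/100 = 28.01; the t ≤ 66 branch applies.
G = 99.47·ln 28.01 − 161.1 = 99.47·3.3326 − 161.1 = 170.390.
On a 0–1 scale: 170.390/255 = 0.6682 → 0.668.

0.668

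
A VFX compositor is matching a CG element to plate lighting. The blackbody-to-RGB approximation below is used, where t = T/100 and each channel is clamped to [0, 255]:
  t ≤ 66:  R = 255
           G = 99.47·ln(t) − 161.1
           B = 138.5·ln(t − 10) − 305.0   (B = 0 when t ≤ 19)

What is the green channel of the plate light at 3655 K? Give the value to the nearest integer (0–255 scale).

t = 3655/100 = 36.55; the t ≤ 66 branch applies.
G = 99.47·ln 36.55 − 161.1 = 99.47·3.5987 − 161.1 = 196.861.
Rounded: 197.

197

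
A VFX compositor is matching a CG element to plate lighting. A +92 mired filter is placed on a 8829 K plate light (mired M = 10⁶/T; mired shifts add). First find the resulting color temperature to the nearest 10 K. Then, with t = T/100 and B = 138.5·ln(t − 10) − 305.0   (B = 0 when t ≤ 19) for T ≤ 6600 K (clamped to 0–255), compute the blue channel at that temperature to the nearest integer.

M_in = 10⁶/8829 = 113.26; M_out = 113.26 + (+92) = 205.26.
T_out = 10⁶/205.26 = 4871.8 K → 4870 K; t = 48.7.
B = 138.5·ln(48.7 − 10) − 305.0 = 138.5·ln 38.7 − 305.0 = 138.5·3.6558 − 305.0 = 201.334.
Rounded: 201.

201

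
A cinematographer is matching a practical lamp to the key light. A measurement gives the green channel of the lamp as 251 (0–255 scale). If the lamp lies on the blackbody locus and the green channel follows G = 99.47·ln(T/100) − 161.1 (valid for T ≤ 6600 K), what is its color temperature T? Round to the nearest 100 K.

ln t = (251 + 161.1) / 99.47 = 4.1430.
t = e^4.1430 = 62.989.
T = 100·t = 6299 K → 6300 K to the nearest 100 K.

6300 K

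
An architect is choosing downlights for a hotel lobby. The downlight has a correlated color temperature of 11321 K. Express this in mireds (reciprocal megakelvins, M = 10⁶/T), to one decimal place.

M = 10⁶ / 11321 = 88.331 → 88.3 mireds.

88.3 mireds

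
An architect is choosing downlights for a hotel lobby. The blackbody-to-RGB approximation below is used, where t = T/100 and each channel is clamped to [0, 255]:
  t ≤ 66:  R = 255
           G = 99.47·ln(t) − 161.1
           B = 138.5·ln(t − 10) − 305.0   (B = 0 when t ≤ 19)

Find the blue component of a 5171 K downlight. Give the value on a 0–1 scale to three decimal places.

t = 5171/100 = 51.71; the t ≤ 66 branch applies.
B = 138.5·ln(51.71 − 10) − 305.0 = 138.5·ln 41.71 − 305.0 = 138.5·3.7307 − 305.0 = 211.708.
On a 0–1 scale: 211.708/255 = 0.8302 → 0.830.

0.830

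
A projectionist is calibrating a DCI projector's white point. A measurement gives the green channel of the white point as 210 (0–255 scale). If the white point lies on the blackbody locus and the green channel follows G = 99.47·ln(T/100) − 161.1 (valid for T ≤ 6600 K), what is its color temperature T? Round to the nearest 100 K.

ln t = (210 + 161.1) / 99.47 = 3.7308.
t = e^3.7308 = 41.711.
T = 100·t = 4171 K → 4200 K to the nearest 100 K.

4200 K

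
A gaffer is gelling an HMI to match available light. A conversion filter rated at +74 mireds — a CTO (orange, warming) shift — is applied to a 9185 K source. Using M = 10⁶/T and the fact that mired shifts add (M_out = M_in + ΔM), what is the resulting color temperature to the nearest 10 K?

5470 K

M_in = 10⁶/9185 = 108.87 mireds.
M_out = 108.87 + (+74) = 182.87 mireds.
T_out = 10⁶/182.87 = 5468.3 K → 5470 K.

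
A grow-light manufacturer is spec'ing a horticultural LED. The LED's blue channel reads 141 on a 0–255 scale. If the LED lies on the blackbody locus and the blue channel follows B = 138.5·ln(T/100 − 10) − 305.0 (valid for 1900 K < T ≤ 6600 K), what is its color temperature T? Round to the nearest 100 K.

ln(t − 10) = (141 + 305.0) / 138.5 = 3.2202.
t − 10 = e^3.2202 = 25.034, so t = 35.034.
T = 100·t = 3503 K → 3500 K to the nearest 100 K.

3500 K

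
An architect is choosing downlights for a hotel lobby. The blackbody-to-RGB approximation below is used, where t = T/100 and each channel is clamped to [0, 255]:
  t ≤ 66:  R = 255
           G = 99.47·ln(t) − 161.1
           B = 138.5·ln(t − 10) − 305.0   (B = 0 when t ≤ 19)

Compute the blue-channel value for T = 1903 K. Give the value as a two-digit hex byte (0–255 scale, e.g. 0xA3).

0x00

t = 1903/100 = 19.03; the t ≤ 66 branch applies.
B = 138.5·ln(19.03 − 10) − 305.0 = 138.5·ln 9.03 − 305.0 = 138.5·2.2006 − 305.0 = -0.223 → clamped to 0.
Rounded: 0; in hex, 0x00.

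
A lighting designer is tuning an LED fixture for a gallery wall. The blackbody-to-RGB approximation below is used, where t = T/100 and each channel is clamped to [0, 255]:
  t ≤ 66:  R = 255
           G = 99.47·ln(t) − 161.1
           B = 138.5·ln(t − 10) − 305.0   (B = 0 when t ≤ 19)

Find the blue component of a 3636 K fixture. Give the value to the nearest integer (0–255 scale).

t = 3636/100 = 36.36; the t ≤ 66 branch applies.
B = 138.5·ln(36.36 − 10) − 305.0 = 138.5·ln 26.36 − 305.0 = 138.5·3.2718 − 305.0 = 148.151.
Rounded: 148.

148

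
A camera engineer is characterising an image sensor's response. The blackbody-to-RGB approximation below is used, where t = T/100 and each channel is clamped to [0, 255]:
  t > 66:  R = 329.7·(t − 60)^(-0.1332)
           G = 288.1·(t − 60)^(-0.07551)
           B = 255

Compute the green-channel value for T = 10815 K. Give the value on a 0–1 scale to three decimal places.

0.843

t = 10815/100 = 108.15; the t > 66 branch applies.
G = 288.1·(108.15 − 60)^(-0.07551) = 288.1·48.15^(-0.07551) = 288.1·0.74636 = 215.026.
On a 0–1 scale: 215.026/255 = 0.8432 → 0.843.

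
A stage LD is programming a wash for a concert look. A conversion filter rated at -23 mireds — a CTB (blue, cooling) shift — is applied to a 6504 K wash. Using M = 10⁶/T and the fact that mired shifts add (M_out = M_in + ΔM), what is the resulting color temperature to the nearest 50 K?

7650 K

M_in = 10⁶/6504 = 153.75 mireds.
M_out = 153.75 + (-23) = 130.75 mireds.
T_out = 10⁶/130.75 = 7648.1 K → 7650 K.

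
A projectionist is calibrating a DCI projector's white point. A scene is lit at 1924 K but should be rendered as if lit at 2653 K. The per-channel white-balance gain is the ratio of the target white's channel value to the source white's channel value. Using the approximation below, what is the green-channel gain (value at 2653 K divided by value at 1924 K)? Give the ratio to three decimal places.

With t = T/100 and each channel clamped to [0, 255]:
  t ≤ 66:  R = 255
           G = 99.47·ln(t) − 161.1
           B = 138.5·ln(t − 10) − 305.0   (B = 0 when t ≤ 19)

1.240

At 1924 K (t = 19.24):
  G = 99.47·ln 19.24 − 161.1 = 99.47·2.9570 − 161.1 = 133.032.
At 2653 K (t = 26.53):
  G = 99.47·ln 26.53 − 161.1 = 99.47·3.2783 − 161.1 = 164.990.
Gain = 164.990 / 133.032 = 1.2402 → 1.240.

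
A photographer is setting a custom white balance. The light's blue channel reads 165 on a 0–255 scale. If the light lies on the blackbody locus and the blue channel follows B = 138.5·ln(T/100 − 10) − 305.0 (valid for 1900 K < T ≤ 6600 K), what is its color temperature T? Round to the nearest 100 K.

ln(t − 10) = (165 + 305.0) / 138.5 = 3.3935.
t − 10 = e^3.3935 = 29.770, so t = 39.770.
T = 100·t = 3977 K → 4000 K to the nearest 100 K.

4000 K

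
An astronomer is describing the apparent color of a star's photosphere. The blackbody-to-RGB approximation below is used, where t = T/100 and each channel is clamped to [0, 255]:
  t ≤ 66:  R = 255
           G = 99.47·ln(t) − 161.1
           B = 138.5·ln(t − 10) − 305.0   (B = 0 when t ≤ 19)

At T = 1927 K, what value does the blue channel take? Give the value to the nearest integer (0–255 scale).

t = 1927/100 = 19.27; the t ≤ 66 branch applies.
B = 138.5·ln(19.27 − 10) − 305.0 = 138.5·ln 9.27 − 305.0 = 138.5·2.2268 − 305.0 = 3.409.
Rounded: 3.

3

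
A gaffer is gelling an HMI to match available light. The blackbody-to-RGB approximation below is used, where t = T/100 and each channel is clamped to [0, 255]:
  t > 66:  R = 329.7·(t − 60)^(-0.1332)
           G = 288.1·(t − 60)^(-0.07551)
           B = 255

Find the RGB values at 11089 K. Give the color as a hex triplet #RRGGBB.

t = 11089/100 = 110.89; the t > 66 branch applies.
R = 329.7·(110.89 − 60)^(-0.1332) = 329.7·50.89^(-0.1332) = 329.7·0.59248 = 195.342.
G = 288.1·(110.89 − 60)^(-0.07551) = 288.1·50.89^(-0.07551) = 288.1·0.74325 = 214.129.
B = 255 by definition for t > 66.
Rounded: (195, 214, 255).
In hex: #C3D6FF.

#C3D6FF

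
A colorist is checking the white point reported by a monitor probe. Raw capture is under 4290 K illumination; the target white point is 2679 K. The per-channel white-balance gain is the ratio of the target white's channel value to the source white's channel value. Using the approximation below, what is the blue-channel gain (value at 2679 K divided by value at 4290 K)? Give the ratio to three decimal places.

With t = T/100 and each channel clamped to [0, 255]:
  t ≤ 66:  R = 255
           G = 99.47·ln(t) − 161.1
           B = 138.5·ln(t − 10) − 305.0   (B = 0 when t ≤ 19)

At 4290 K (t = 42.9):
  B = 138.5·ln(42.9 − 10) − 305.0 = 138.5·ln 32.9 − 305.0 = 138.5·3.4935 − 305.0 = 178.846.
At 2679 K (t = 26.79):
  B = 138.5·ln(26.79 − 10) − 305.0 = 138.5·ln 16.79 − 305.0 = 138.5·2.8208 − 305.0 = 85.679.
Gain = 85.679 / 178.846 = 0.4791 → 0.479.

0.479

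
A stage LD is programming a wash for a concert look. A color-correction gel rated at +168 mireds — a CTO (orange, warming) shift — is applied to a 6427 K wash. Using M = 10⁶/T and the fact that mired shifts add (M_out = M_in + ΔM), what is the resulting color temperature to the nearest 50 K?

3100 K

M_in = 10⁶/6427 = 155.59 mireds.
M_out = 155.59 + (+168) = 323.59 mireds.
T_out = 10⁶/323.59 = 3090.3 K → 3100 K.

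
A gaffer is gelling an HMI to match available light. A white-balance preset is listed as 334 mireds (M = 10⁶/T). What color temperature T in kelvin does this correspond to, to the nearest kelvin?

2994 K

T = 10⁶ / 334 = 2994.01 K → 2994 K.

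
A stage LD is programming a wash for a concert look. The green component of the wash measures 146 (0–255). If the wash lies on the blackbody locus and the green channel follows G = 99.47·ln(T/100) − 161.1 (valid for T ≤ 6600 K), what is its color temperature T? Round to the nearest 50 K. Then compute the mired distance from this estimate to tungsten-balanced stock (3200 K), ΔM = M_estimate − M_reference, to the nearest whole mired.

+142 mireds

ln t = (146 + 161.1) / 99.47 = 3.0874.
t = e^3.0874 = 21.919.
T = 100·t = 2192 K → 2200 K to the nearest 50 K.
M_estimate = 10⁶/2200 = 454.55; M_reference = 10⁶/3200 = 312.50.
ΔM = 454.55 − 312.50 = 142.05 → +142 mireds.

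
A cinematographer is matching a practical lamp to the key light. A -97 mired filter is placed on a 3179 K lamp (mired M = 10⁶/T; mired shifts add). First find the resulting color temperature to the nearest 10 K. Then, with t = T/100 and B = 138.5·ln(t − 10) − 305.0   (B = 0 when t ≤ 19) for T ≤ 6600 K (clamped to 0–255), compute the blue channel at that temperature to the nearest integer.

M_in = 10⁶/3179 = 314.56; M_out = 314.56 + (-97) = 217.56.
T_out = 10⁶/217.56 = 4596.3 K → 4600 K; t = 46.
B = 138.5·ln(46 − 10) − 305.0 = 138.5·ln 36 − 305.0 = 138.5·3.5835 − 305.0 = 191.317.
Rounded: 191.

191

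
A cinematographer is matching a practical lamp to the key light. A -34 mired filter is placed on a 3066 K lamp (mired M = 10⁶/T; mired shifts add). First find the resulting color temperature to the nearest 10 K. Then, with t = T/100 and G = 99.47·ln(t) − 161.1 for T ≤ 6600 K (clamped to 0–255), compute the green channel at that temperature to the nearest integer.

M_in = 10⁶/3066 = 326.16; M_out = 326.16 + (-34) = 292.16.
T_out = 10⁶/292.16 = 3422.8 K → 3420 K; t = 34.2.
G = 99.47·ln 34.2 − 161.1 = 99.47·3.5322 − 161.1 = 190.250.
Rounded: 190.

190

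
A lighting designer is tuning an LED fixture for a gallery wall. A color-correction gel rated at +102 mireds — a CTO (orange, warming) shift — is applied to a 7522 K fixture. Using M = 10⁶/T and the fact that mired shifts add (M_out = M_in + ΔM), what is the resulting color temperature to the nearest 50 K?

M_in = 10⁶/7522 = 132.94 mireds.
M_out = 132.94 + (+102) = 234.94 mireds.
T_out = 10⁶/234.94 = 4256.3 K → 4250 K.

4250 K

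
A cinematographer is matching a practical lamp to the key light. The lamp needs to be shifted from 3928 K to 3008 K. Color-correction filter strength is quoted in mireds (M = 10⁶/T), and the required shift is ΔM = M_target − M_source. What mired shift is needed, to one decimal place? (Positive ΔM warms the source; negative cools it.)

M_source = 10⁶/3928 = 254.582; M_target = 10⁶/3008 = 332.447.
ΔM = 332.447 − 254.582 = 77.864 → +77.9 mireds, a warming shift.

+77.9 mireds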